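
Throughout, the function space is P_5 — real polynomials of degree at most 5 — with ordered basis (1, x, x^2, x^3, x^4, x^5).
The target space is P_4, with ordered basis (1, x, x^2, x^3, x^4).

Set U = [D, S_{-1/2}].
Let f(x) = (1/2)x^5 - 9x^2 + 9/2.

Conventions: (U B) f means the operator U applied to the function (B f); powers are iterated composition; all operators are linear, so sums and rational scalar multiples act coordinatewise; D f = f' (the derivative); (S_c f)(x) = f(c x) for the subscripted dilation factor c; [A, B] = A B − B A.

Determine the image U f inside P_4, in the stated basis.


the image equals g(x) = -(15/64)x^4 - (27/2)x

S_{-1/2} f = -(1/64)x^5 - (9/4)x^2 + 9/2
D S_{-1/2} f = -(5/64)x^4 - (9/2)x
D f = (5/2)x^4 - 18x
S_{-1/2} D f = (5/32)x^4 + 9x
[D, S_{-1/2}] f = -(15/64)x^4 - (27/2)x


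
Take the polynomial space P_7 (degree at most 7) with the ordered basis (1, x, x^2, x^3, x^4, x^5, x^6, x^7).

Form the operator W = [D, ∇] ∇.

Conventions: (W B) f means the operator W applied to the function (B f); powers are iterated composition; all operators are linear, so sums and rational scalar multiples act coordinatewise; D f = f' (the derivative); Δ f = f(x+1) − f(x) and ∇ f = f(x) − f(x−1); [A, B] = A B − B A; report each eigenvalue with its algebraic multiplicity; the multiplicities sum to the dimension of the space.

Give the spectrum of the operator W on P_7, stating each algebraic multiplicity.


image of 1: 0
image of x: 0
image of x^2: 0
image of x^3: 0
image of x^4: 0
image of x^5: 0
image of x^6: 0
image of x^7: 0
the matrix is upper triangular; its diagonal is (0, 0, 0, 0, 0, 0, 0, 0)
for a triangular matrix the eigenvalues are the diagonal entries, with algebraic multiplicity their repetition count

λ = 0 (multiplicity 8)


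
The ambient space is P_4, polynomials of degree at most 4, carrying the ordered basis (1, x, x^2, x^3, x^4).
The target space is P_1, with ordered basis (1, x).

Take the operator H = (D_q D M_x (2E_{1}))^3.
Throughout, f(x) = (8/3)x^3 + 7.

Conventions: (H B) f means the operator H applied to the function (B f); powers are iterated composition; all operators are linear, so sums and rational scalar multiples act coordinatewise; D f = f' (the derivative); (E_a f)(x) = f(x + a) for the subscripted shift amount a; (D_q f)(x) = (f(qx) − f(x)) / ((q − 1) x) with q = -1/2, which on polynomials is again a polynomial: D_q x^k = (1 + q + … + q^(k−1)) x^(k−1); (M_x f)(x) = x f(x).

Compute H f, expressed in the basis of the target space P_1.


the result is g(x) = 192

E_{1} f = (8/3)x^3 + 8x^2 + 8x + 29/3
(2E_{1}) f = (16/3)x^3 + 16x^2 + 16x + 58/3
M_x (2E_{1}) f = (16/3)x^4 + 16x^3 + 16x^2 + (58/3)x
D M_x (2E_{1}) f = (64/3)x^3 + 48x^2 + 32x + 58/3
D_q D M_x (2E_{1}) f = 16x^2 + 24x + 32
E_{1} (D_q D M_x (2E_{1})) f = 16x^2 + 56x + 72
(2E_{1}) (D_q D M_x (2E_{1})) f = 32x^2 + 112x + 144
M_x (2E_{1}) (D_q D M_x (2E_{1})) f = 32x^3 + 112x^2 + 144x
D M_x (2E_{1}) (D_q D M_x (2E_{1})) f = 96x^2 + 224x + 144
D_q D M_x (2E_{1}) (D_q D M_x (2E_{1})) f = 48x + 224
E_{1} (D_q D M_x (2E_{1})) (D_q D M_x (2E_{1})) f = 48x + 272
(2E_{1}) (D_q D M_x (2E_{1})) (D_q D M_x (2E_{1})) f = 96x + 544
M_x (2E_{1}) (D_q D M_x (2E_{1})) (D_q D M_x (2E_{1})) f = 96x^2 + 544x
D M_x (2E_{1}) (D_q D M_x (2E_{1})) (D_q D M_x (2E_{1})) f = 192x + 544
D_q D M_x (2E_{1}) (D_q D M_x (2E_{1})) (D_q D M_x (2E_{1})) f = 192


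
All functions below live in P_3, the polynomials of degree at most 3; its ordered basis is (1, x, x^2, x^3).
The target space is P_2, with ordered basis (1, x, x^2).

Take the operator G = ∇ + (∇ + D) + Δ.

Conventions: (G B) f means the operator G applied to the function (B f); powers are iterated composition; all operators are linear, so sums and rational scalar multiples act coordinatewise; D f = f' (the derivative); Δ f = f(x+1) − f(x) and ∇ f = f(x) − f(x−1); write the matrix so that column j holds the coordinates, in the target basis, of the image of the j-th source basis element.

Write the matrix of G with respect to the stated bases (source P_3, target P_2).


the matrix is [[0, 4, -1, 3]; [0, 0, 8, -3]; [0, 0, 0, 12]] (rows listed top to bottom)

image of 1: 0
image of x: 4
image of x^2: 8x - 1
image of x^3: 12x^2 - 3x + 3
each image's coordinates form column j of the matrix


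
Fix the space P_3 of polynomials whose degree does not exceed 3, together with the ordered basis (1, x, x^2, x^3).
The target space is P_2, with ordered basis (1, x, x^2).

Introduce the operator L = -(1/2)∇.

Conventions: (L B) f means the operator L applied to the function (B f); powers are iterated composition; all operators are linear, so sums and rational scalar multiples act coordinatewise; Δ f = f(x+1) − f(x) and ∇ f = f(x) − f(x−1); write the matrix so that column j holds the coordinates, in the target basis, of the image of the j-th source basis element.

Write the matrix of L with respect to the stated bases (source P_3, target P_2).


the matrix is [[0, -1/2, 1/2, -1/2]; [0, 0, -1, 3/2]; [0, 0, 0, -3/2]] (rows listed top to bottom)

image of 1: 0
image of x: -1/2
image of x^2: -x + 1/2
image of x^3: -(3/2)x^2 + (3/2)x - 1/2
each image's coordinates form column j of the matrix


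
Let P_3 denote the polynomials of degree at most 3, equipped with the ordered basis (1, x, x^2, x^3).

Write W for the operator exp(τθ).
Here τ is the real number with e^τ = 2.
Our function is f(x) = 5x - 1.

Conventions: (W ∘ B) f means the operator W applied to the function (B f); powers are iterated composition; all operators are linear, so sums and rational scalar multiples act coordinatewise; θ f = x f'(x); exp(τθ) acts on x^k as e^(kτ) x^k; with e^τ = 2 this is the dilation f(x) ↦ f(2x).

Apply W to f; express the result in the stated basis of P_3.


the result is g(x) = 10x - 1

exp(τθ) x^k = e^(kτ) x^k; with e^τ = 2 this sends x^k to 2^k x^k
x ↦ 2 x
applying this coordinatewise to f: exp(τθ) f = 10x - 1


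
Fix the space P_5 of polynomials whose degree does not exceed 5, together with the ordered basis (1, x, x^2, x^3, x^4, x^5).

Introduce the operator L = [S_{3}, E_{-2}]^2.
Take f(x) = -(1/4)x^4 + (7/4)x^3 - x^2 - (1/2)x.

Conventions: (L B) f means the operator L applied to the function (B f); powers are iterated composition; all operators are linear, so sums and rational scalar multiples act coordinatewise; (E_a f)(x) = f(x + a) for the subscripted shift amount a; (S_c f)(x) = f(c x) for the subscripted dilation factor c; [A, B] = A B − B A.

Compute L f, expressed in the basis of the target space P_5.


the image equals g(x) = -11664x^2 + 46008x - 46944

E_{-2} f = -(1/4)x^4 + (15/4)x^3 - (35/2)x^2 + (65/2)x - 21
S_{3} E_{-2} f = -(81/4)x^4 + (405/4)x^3 - (315/2)x^2 + (195/2)x - 21
S_{3} f = -(81/4)x^4 + (189/4)x^3 - 9x^2 - (3/2)x
E_{-2} S_{3} f = -(81/4)x^4 + (837/4)x^3 - (1557/2)x^2 + (2499/2)x - 735
[S_{3}, E_{-2}] f = -108x^3 + 621x^2 - 1152x + 714
E_{-2} [S_{3}, E_{-2}] f = -108x^3 + 1269x^2 - 4932x + 6366
S_{3} E_{-2} [S_{3}, E_{-2}] f = -2916x^3 + 11421x^2 - 14796x + 6366
S_{3} [S_{3}, E_{-2}] f = -2916x^3 + 5589x^2 - 3456x + 714
E_{-2} S_{3} [S_{3}, E_{-2}] f = -2916x^3 + 23085x^2 - 60804x + 53310
[S_{3}, E_{-2}] [S_{3}, E_{-2}] f = -11664x^2 + 46008x - 46944


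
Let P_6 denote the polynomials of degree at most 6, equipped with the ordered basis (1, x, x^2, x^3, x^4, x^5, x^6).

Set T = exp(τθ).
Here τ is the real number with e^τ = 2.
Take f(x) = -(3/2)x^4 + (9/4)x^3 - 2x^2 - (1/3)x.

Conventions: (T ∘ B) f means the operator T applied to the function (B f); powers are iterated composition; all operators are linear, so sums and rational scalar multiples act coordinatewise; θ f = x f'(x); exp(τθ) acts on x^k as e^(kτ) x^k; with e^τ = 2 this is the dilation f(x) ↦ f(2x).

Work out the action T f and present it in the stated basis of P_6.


the result is g(x) = -24x^4 + 18x^3 - 8x^2 - (2/3)x

exp(τθ) x^k = e^(kτ) x^k; with e^τ = 2 this sends x^k to 2^k x^k
x ↦ 2 x
x^2 ↦ 4 x^2
x^3 ↦ 8 x^3
x^4 ↦ 16 x^4
applying this coordinatewise to f: exp(τθ) f = -24x^4 + 18x^3 - 8x^2 - (2/3)x


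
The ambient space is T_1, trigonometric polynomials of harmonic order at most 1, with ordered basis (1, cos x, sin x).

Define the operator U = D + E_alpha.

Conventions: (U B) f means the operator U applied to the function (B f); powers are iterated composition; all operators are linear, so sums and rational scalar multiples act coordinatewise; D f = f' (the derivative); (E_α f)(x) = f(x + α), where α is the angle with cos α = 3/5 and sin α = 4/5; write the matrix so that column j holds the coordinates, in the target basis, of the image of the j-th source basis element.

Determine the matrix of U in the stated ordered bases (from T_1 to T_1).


the matrix is [[1, 0, 0]; [0, 3/5, 9/5]; [0, -9/5, 3/5]] (rows listed top to bottom)

image of 1: 1
image of cos x: (3/5)cos x - (9/5)sin x
image of sin x: (9/5)cos x + (3/5)sin x
each image's coordinates form column j of the matrix


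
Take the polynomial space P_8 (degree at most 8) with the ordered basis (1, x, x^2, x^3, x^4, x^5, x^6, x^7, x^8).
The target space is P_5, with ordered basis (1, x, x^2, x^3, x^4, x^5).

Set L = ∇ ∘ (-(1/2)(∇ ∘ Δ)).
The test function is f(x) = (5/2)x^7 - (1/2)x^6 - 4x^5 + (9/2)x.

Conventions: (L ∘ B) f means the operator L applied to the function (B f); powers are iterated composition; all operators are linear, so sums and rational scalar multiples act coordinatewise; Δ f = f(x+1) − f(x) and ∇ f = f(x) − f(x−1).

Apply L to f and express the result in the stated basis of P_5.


the image equals g(x) = -(525/2)x^4 + 555x^3 - (1425/2)x^2 + 450x - 225/2

Δ f = (35/2)x^6 + (99/2)x^5 + 60x^4 + (75/2)x^3 + 5x^2 - (11/2)x + 5/2
∇ Δ f = 105x^5 - 15x^4 + 95x^3 - 15x^2 - 5x - 1
(-(1/2)(∇ ∘ Δ)) f = -(105/2)x^5 + (15/2)x^4 - (95/2)x^3 + (15/2)x^2 + (5/2)x + 1/2
∇ (-(1/2)(∇ ∘ Δ)) f = -(525/2)x^4 + 555x^3 - (1425/2)x^2 + 450x - 225/2


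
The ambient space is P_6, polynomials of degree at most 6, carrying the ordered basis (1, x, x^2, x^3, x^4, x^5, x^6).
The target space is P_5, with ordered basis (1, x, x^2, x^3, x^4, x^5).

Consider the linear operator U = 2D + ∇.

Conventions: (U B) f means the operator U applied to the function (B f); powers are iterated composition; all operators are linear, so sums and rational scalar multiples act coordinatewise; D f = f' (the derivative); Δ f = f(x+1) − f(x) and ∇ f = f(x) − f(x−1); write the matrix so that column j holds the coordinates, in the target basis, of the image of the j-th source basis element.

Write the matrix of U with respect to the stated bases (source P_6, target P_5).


the matrix is [[0, 3, -1, 1, -1, 1, -1]; [0, 0, 6, -3, 4, -5, 6]; [0, 0, 0, 9, -6, 10, -15]; [0, 0, 0, 0, 12, -10, 20]; [0, 0, 0, 0, 0, 15, -15]; [0, 0, 0, 0, 0, 0, 18]] (rows listed top to bottom)

image of 1: 0
image of x: 3
image of x^2: 6x - 1
image of x^3: 9x^2 - 3x + 1
image of x^4: 12x^3 - 6x^2 + 4x - 1
image of x^5: 15x^4 - 10x^3 + 10x^2 - 5x + 1
image of x^6: 18x^5 - 15x^4 + 20x^3 - 15x^2 + 6x - 1
each image's coordinates form column j of the matrix


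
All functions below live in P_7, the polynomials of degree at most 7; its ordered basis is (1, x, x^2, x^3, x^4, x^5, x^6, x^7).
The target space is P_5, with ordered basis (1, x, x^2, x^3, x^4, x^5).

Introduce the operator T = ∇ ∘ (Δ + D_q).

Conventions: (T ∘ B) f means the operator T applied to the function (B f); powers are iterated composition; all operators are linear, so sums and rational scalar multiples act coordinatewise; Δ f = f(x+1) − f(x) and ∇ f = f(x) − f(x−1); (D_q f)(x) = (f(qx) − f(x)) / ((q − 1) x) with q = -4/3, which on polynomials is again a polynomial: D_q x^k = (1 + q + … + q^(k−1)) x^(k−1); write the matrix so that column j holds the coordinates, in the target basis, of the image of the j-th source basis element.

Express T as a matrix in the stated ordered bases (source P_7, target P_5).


the matrix is [[0, 0, 5/3, -13/9, 29/27, -181/81, 5/243, -2653/729]; [0, 0, 0, 80/9, 25/9, 1534/81, 2405/243, 8708/243]; [0, 0, 0, 0, 83/9, -362/27, 2480/243, -13265/243]; [0, 0, 0, 0, 0, 2344/81, 4810/243, 104090/729]; [0, 0, 0, 0, 0, 0, 4885/243, -13265/243]; [0, 0, 0, 0, 0, 0, 0, 15512/243]] (rows listed top to bottom)

image of 1: 0
image of x: 0
image of x^2: 5/3
image of x^3: (80/9)x - 13/9
image of x^4: (83/9)x^2 + (25/9)x + 29/27
image of x^5: (2344/81)x^3 - (362/27)x^2 + (1534/81)x - 181/81
image of x^6: (4885/243)x^4 + (4810/243)x^3 + (2480/243)x^2 + (2405/243)x + 5/243
image of x^7: (15512/243)x^5 - (13265/243)x^4 + (104090/729)x^3 - (13265/243)x^2 + (8708/243)x - 2653/729
each image's coordinates form column j of the matrix


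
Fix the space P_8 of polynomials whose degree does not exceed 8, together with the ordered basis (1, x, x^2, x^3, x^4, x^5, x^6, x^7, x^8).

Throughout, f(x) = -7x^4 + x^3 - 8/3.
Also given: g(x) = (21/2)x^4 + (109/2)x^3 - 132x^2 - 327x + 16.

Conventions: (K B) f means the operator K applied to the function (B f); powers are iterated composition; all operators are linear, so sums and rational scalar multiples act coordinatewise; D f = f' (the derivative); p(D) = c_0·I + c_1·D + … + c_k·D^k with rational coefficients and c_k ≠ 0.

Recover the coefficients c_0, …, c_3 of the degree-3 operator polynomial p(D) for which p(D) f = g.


c_0 = -3/2, c_1 = -2, c_2 = 3/2, c_3 = 2

D^0 f = -7x^4 + x^3 - 8/3
D^1 f = -28x^3 + 3x^2
D^2 f = -84x^2 + 6x
D^3 f = -168x + 6
matching coefficients of g against c_0 f + c_1 Df + … from the top degree down determines the c_i
solution: c_0 = -3/2, c_1 = -2, c_2 = 3/2, c_3 = 2


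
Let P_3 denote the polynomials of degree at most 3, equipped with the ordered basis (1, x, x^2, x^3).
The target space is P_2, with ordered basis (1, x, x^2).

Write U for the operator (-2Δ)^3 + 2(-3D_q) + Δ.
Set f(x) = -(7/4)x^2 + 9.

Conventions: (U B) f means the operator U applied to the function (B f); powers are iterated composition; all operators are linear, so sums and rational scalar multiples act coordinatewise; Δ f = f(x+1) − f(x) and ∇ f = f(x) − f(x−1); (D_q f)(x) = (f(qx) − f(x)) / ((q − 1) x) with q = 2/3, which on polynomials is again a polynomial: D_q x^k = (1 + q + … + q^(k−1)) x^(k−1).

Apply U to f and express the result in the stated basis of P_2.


Δ f = -(7/2)x - 7/4
(-2Δ) f = 7x + 7/2
Δ (-2Δ) f = 7
(-2Δ) (-2Δ) f = -14
Δ (-2Δ) (-2Δ) f = 0
(-2Δ) (-2Δ) (-2Δ) f = 0
D_q f = -(35/12)x
(-3D_q) f = (35/4)x
(2(-3D_q)) f = (35/2)x
Δ f = -(7/2)x - 7/4
((-2Δ)^3 + 2(-3D_q) + Δ) f = 14x - 7/4

the image equals g(x) = 14x - 7/4


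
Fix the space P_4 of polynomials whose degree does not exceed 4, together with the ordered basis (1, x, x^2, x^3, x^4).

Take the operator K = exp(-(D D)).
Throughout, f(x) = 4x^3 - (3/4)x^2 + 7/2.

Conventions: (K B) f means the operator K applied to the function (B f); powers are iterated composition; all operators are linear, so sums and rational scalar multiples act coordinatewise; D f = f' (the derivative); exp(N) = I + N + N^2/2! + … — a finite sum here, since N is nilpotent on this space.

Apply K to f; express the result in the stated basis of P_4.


order-1 term: -24x + 3/2
the series for exp(-(D D)) f terminates at order 1
exp(-(D D)) f = 4x^3 - (3/4)x^2 - 24x + 5

the image equals g(x) = 4x^3 - (3/4)x^2 - 24x + 5


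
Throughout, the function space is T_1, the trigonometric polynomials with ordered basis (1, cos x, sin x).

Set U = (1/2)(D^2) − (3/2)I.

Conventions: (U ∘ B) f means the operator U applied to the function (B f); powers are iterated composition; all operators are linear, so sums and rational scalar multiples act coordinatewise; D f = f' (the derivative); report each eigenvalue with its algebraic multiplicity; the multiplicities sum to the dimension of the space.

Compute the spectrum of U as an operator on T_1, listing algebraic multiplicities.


image of 1: -3/2
image of cos x: -2cos x
image of sin x: -2sin x
the matrix is diagonal; its diagonal is (-3/2, -2, -2)
for a triangular matrix the eigenvalues are the diagonal entries, with algebraic multiplicity their repetition count

λ = -2 (multiplicity 2), λ = -3/2 (multiplicity 1)


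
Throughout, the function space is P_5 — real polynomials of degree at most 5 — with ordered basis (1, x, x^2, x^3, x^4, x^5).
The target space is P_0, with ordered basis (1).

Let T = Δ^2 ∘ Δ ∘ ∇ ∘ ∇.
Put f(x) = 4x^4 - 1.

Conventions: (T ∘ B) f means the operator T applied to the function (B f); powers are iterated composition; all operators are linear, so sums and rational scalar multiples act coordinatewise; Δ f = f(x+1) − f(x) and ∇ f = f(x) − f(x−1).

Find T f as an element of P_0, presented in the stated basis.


the result is g(x) = 0

∇ f = 16x^3 - 24x^2 + 16x - 4
∇ ∇ f = 48x^2 - 96x + 56
Δ ∇ ∇ f = 96x - 48
Δ (Δ ∘ ∇) ∇ f = 96
Δ Δ (Δ ∘ ∇) ∇ f = 0


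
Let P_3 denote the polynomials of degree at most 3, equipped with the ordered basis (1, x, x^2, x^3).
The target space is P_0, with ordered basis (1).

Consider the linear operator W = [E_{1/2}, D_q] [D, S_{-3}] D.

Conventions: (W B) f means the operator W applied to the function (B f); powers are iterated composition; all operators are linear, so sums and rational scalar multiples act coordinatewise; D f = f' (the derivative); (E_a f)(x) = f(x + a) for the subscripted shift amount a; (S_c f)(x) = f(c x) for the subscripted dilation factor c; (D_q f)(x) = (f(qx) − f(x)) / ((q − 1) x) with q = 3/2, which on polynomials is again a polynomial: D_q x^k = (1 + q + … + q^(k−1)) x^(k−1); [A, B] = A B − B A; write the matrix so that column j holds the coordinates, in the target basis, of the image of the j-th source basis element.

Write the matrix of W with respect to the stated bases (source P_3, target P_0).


the matrix is [[0, 0, 0, 0]] (rows listed top to bottom)

image of 1: 0
image of x: 0
image of x^2: 0
image of x^3: 0
each image's coordinates form column j of the matrix


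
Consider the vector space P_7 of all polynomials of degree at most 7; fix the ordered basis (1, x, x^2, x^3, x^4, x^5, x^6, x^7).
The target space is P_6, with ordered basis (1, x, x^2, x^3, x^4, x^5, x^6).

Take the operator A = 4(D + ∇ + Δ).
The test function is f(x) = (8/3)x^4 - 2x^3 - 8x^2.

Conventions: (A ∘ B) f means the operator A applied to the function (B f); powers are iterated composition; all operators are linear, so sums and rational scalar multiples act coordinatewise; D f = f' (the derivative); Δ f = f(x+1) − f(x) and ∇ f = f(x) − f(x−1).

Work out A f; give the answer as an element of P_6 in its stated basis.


the image equals g(x) = 128x^3 - 72x^2 - (320/3)x - 16

D f = (32/3)x^3 - 6x^2 - 16x
∇ f = (32/3)x^3 - 22x^2 + (2/3)x + 10/3
Δ f = (32/3)x^3 + 10x^2 - (34/3)x - 22/3
(D + ∇ + Δ) f = 32x^3 - 18x^2 - (80/3)x - 4
(4(D + ∇ + Δ)) f = 128x^3 - 72x^2 - (320/3)x - 16


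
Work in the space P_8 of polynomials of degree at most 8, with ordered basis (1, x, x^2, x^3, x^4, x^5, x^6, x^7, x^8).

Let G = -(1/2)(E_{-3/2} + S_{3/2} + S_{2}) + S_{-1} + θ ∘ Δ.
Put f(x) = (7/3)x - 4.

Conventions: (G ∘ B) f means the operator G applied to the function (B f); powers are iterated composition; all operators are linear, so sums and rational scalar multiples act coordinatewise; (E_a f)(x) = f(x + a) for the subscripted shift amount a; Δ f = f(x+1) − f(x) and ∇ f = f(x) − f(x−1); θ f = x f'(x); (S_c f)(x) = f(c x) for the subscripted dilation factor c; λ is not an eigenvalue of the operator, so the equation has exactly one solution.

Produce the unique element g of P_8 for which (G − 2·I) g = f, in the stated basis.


write g with unknown coordinates in the stated basis and equate coefficients in (G − 2·I) g = f
solving from the highest basis element down gives g = -(4/9)x + 22/15
check: G g = (13/9)x - 16/15
so G g − 2·g = (7/3)x - 4 = f ✓

g(x) = -(4/9)x + 22/15


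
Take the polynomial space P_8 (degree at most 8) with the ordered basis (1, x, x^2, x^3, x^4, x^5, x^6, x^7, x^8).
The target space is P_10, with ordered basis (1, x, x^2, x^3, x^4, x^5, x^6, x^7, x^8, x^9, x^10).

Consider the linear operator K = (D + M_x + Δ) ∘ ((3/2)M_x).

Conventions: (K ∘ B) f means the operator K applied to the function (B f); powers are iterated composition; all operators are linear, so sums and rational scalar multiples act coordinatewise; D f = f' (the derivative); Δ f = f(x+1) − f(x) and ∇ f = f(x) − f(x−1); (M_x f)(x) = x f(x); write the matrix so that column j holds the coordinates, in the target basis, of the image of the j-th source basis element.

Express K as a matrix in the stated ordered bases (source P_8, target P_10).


image of 1: (3/2)x^2 + 3
image of x: (3/2)x^3 + 6x + 3/2
image of x^2: (3/2)x^4 + 9x^2 + (9/2)x + 3/2
image of x^3: (3/2)x^5 + 12x^3 + 9x^2 + 6x + 3/2
image of x^4: (3/2)x^6 + 15x^4 + 15x^3 + 15x^2 + (15/2)x + 3/2
image of x^5: (3/2)x^7 + 18x^5 + (45/2)x^4 + 30x^3 + (45/2)x^2 + 9x + 3/2
image of x^6: (3/2)x^8 + 21x^6 + (63/2)x^5 + (105/2)x^4 + (105/2)x^3 + (63/2)x^2 + (21/2)x + 3/2
image of x^7: (3/2)x^9 + 24x^7 + 42x^6 + 84x^5 + 105x^4 + 84x^3 + 42x^2 + 12x + 3/2
image of x^8: (3/2)x^10 + 27x^8 + 54x^7 + 126x^6 + 189x^5 + 189x^4 + 126x^3 + 54x^2 + (27/2)x + 3/2
each image's coordinates form column j of the matrix

the matrix is [[3, 3/2, 3/2, 3/2, 3/2, 3/2, 3/2, 3/2, 3/2]; [0, 6, 9/2, 6, 15/2, 9, 21/2, 12, 27/2]; [3/2, 0, 9, 9, 15, 45/2, 63/2, 42, 54]; [0, 3/2, 0, 12, 15, 30, 105/2, 84, 126]; [0, 0, 3/2, 0, 15, 45/2, 105/2, 105, 189]; [0, 0, 0, 3/2, 0, 18, 63/2, 84, 189]; [0, 0, 0, 0, 3/2, 0, 21, 42, 126]; [0, 0, 0, 0, 0, 3/2, 0, 24, 54]; [0, 0, 0, 0, 0, 0, 3/2, 0, 27]; [0, 0, 0, 0, 0, 0, 0, 3/2, 0]; [0, 0, 0, 0, 0, 0, 0, 0, 3/2]] (rows listed top to bottom)


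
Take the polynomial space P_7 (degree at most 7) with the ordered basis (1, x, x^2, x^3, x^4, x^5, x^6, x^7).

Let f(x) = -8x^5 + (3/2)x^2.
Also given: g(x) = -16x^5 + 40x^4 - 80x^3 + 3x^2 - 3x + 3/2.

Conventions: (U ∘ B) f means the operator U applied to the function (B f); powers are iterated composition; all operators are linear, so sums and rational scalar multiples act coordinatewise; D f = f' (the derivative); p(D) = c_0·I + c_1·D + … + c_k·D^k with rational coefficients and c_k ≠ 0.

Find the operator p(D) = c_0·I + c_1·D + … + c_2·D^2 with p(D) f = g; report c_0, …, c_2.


D^0 f = -8x^5 + (3/2)x^2
D^1 f = -40x^4 + 3x
D^2 f = -160x^3 + 3
matching coefficients of g against c_0 f + c_1 Df + … from the top degree down determines the c_i
solution: c_0 = 2, c_1 = -1, c_2 = 1/2

p(D) = 2·I − D + (1/2)·D^2, i.e. c_0 = 2, c_1 = -1, c_2 = 1/2


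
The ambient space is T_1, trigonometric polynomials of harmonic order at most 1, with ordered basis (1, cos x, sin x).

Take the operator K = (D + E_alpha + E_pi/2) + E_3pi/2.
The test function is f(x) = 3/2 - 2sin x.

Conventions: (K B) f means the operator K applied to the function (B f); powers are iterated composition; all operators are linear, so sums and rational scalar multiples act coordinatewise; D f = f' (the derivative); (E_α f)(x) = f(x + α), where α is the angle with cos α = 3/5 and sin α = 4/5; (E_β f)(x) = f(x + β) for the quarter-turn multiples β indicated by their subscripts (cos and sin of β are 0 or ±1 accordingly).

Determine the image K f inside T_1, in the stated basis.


D f = -2cos x
E_alpha f = 3/2 - (8/5)cos x - (6/5)sin x
E_pi/2 f = 3/2 - 2cos x
(D + E_alpha + E_pi/2) f = 3 - (28/5)cos x - (6/5)sin x
E_3pi/2 f = 3/2 + 2cos x
((D + E_alpha + E_pi/2) + E_3pi/2) f = 9/2 - (18/5)cos x - (6/5)sin x

g(x) = 9/2 - (18/5)cos x - (6/5)sin x


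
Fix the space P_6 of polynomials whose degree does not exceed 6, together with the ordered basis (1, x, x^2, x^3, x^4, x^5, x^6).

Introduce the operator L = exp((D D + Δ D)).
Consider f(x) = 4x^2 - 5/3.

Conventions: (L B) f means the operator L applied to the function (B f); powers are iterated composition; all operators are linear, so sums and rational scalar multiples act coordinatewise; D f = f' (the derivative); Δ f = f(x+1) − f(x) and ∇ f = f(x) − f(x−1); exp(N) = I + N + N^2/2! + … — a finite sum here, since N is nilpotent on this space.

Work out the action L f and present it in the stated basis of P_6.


g(x) = 4x^2 + 43/3

order-1 term: 16
the series for exp((D D + Δ D)) f terminates at order 1
exp((D D + Δ D)) f = 4x^2 + 43/3


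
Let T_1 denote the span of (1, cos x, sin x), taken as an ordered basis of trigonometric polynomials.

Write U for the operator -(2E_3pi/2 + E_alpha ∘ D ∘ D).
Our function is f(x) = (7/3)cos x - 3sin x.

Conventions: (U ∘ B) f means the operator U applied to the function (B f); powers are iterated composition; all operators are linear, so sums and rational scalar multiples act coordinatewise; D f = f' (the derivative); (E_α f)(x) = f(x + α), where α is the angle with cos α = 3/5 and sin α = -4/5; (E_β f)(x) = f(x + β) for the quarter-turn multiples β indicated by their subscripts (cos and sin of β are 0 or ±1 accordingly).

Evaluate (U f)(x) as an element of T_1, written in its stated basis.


E_3pi/2 f = 3cos x + (7/3)sin x
(2E_3pi/2) f = 6cos x + (14/3)sin x
D f = -3cos x - (7/3)sin x
D D f = -(7/3)cos x + 3sin x
E_alpha (D ∘ D) f = -(19/5)cos x - (1/15)sin x
(2E_3pi/2 + E_alpha ∘ D ∘ D) f = (11/5)cos x + (23/5)sin x
(-(2E_3pi/2 + E_alpha ∘ D ∘ D)) f = -(11/5)cos x - (23/5)sin x

the image equals g(x) = -(11/5)cos x - (23/5)sin x


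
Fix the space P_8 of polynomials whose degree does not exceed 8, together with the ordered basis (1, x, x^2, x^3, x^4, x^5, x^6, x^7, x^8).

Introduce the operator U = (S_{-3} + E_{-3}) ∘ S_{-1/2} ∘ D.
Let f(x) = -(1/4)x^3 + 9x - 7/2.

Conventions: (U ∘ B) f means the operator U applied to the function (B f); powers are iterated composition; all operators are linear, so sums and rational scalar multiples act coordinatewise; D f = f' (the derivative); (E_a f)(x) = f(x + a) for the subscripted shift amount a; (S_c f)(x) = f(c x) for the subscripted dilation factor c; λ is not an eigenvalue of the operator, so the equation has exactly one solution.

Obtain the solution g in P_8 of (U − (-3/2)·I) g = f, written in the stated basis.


write g with unknown coordinates in the stated basis and equate coefficients in (U − (-3/2)·I) g = f
solving from the highest basis element down gives g = -(1/6)x^3 + (5/6)x^2 + (79/18)x - 983/108
check: U g = -(5/4)x^2 + (29/12)x + 731/72
so U g − (-3/2)·g = -(1/4)x^3 + 9x - 7/2 = f ✓

the result is g(x) = -(1/6)x^3 + (5/6)x^2 + (79/18)x - 983/108


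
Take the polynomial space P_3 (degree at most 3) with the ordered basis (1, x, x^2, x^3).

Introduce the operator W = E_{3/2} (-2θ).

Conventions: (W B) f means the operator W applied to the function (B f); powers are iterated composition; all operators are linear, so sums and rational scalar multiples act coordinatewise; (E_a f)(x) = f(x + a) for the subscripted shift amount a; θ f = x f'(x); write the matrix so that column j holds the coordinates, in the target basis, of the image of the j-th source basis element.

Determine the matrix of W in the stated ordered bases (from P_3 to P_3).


image of 1: 0
image of x: -2x - 3
image of x^2: -4x^2 - 12x - 9
image of x^3: -6x^3 - 27x^2 - (81/2)x - 81/4
each image's coordinates form column j of the matrix

the matrix is [[0, -3, -9, -81/4]; [0, -2, -12, -81/2]; [0, 0, -4, -27]; [0, 0, 0, -6]] (rows listed top to bottom)


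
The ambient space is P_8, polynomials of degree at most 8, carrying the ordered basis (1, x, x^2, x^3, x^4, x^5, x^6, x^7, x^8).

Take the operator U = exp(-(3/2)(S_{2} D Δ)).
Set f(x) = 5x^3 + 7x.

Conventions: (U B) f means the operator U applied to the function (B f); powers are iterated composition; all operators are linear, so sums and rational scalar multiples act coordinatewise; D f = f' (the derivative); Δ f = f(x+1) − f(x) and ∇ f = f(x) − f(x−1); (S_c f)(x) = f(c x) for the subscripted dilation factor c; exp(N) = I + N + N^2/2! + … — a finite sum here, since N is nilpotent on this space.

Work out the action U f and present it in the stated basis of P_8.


the result is g(x) = 5x^3 - 83x - 45/2

order-1 term: -90x - 45/2
the series for exp(-(3/2)(S_{2} D Δ)) f terminates at order 1
exp(-(3/2)(S_{2} D Δ)) f = 5x^3 - 83x - 45/2


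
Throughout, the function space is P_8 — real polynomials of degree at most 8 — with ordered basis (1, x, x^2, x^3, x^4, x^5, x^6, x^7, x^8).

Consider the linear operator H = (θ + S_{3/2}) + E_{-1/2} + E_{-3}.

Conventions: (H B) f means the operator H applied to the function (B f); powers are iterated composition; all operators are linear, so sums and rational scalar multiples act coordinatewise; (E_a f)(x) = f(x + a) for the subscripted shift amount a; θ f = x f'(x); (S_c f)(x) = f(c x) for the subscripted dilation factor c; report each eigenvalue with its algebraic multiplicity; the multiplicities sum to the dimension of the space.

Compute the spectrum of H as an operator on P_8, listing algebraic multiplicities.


λ = 3 (multiplicity 1), λ = 9/2 (multiplicity 1), λ = 25/4 (multiplicity 1), λ = 67/8 (multiplicity 1), λ = 177/16 (multiplicity 1), λ = 467/32 (multiplicity 1), λ = 1241/64 (multiplicity 1), λ = 3339/128 (multiplicity 1), λ = 9121/256 (multiplicity 1)

image of 1: 3
image of x: (9/2)x - 7/2
image of x^2: (25/4)x^2 - 7x + 37/4
image of x^3: (67/8)x^3 - (21/2)x^2 + (111/4)x - 217/8
image of x^4: (177/16)x^4 - 14x^3 + (111/2)x^2 - (217/2)x + 1297/16
image of x^5: (467/32)x^5 - (35/2)x^4 + (185/2)x^3 - (1085/4)x^2 + (6485/16)x - 7777/32
image of x^6: (1241/64)x^6 - 21x^5 + (555/4)x^4 - (1085/2)x^3 + (19455/16)x^2 - (23331/16)x + 46657/64
image of x^7: (3339/128)x^7 - (49/2)x^6 + (777/4)x^5 - (7595/8)x^4 + (45395/16)x^3 - (163317/32)x^2 + (326599/64)x - 279937/128
image of x^8: (9121/256)x^8 - 28x^7 + 259x^6 - 1519x^5 + (45395/8)x^4 - (54439/4)x^3 + (326599/16)x^2 - (279937/16)x + 1679617/256
the matrix is upper triangular; its diagonal is (3, 9/2, 25/4, 67/8, 177/16, 467/32, 1241/64, 3339/128, 9121/256)
for a triangular matrix the eigenvalues are the diagonal entries, with algebraic multiplicity their repetition count


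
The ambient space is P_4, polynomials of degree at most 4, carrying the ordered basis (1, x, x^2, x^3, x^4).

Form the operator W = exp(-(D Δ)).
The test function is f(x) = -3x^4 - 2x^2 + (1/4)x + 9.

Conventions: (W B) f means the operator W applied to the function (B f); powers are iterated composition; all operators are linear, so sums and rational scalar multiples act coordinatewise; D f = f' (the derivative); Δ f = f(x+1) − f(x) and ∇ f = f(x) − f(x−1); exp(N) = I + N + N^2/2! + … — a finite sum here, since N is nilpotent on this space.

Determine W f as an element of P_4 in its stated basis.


order-1 term: 36x^2 + 36x + 16
order-2 term: -36
the series for exp(-(D Δ)) f terminates at order 2
exp(-(D Δ)) f = -3x^4 + 34x^2 + (145/4)x - 11

the result is g(x) = -3x^4 + 34x^2 + (145/4)x - 11


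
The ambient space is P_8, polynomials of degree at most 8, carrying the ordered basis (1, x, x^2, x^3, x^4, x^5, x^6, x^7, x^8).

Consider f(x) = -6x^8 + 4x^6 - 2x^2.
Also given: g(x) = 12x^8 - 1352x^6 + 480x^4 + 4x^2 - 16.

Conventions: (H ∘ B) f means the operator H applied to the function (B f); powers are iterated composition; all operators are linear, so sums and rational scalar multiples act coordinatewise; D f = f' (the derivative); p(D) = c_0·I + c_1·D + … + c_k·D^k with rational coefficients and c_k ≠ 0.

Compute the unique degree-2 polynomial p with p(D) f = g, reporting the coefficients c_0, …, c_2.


p(D) = -2·I + 4·D^2, i.e. c_0 = -2, c_1 = 0, c_2 = 4

D^0 f = -6x^8 + 4x^6 - 2x^2
D^1 f = -48x^7 + 24x^5 - 4x
D^2 f = -336x^6 + 120x^4 - 4
matching coefficients of g against c_0 f + c_1 Df + … from the top degree down determines the c_i
solution: c_0 = -2, c_1 = 0, c_2 = 4


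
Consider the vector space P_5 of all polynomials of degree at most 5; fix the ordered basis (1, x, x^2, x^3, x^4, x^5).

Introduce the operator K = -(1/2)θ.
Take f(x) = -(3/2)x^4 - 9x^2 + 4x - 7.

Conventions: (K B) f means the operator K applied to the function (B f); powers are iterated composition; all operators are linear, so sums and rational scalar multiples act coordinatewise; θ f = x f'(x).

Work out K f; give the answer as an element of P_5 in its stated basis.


the result is g(x) = 3x^4 + 9x^2 - 2x

θ f = -6x^4 - 18x^2 + 4x
(-(1/2)θ) f = 3x^4 + 9x^2 - 2x


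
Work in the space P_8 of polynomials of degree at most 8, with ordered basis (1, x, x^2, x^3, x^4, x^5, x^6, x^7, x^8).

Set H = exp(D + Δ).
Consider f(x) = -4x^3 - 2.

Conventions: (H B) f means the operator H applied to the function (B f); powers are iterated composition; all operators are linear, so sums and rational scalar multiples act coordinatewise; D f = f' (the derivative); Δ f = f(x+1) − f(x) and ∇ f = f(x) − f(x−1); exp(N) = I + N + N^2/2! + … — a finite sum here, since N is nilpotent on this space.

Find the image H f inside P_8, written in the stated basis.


order-1 term: -24x^2 - 12x - 4
order-2 term: -48x - 24
order-3 term: -32
the series for exp(D + Δ) f terminates at order 3
exp(D + Δ) f = -4x^3 - 24x^2 - 60x - 62

the image equals g(x) = -4x^3 - 24x^2 - 60x - 62


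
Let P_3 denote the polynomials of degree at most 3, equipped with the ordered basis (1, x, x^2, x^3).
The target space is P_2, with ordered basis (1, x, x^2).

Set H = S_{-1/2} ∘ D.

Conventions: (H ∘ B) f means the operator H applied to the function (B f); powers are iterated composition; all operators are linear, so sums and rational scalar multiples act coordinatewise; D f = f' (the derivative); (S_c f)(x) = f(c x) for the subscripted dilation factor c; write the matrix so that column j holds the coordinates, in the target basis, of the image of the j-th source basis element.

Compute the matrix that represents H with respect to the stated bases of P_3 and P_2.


image of 1: 0
image of x: 1
image of x^2: -x
image of x^3: (3/4)x^2
each image's coordinates form column j of the matrix

the matrix is [[0, 1, 0, 0]; [0, 0, -1, 0]; [0, 0, 0, 3/4]] (rows listed top to bottom)


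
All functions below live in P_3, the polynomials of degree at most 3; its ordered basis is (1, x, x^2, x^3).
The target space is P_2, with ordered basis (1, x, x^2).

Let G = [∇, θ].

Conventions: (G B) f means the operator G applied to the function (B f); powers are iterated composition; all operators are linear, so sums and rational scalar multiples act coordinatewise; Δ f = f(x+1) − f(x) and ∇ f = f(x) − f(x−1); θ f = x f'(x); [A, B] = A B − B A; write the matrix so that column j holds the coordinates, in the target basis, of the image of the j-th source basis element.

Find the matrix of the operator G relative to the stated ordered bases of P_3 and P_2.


the matrix is [[0, 1, -2, 3]; [0, 0, 2, -6]; [0, 0, 0, 3]] (rows listed top to bottom)

image of 1: 0
image of x: 1
image of x^2: 2x - 2
image of x^3: 3x^2 - 6x + 3
each image's coordinates form column j of the matrix


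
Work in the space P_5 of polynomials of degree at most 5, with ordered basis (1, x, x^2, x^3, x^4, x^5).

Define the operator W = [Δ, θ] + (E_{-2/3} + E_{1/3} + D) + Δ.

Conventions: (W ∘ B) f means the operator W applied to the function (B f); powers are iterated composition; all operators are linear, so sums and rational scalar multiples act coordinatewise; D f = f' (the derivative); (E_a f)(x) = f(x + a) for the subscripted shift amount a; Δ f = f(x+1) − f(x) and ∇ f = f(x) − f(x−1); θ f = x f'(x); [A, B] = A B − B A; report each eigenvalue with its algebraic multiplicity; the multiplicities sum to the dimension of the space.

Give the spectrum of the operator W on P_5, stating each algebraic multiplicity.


image of 1: 2
image of x: 2x + 8/3
image of x^2: 2x^2 + (16/3)x + 32/9
image of x^3: 2x^3 + 8x^2 + (32/3)x + 101/27
image of x^4: 2x^4 + (32/3)x^3 + (64/3)x^2 + (404/27)x + 422/81
image of x^5: 2x^5 + (40/3)x^4 + (320/9)x^3 + (1010/27)x^2 + (2110/81)x + 1427/243
the matrix is upper triangular; its diagonal is (2, 2, 2, 2, 2, 2)
for a triangular matrix the eigenvalues are the diagonal entries, with algebraic multiplicity their repetition count

λ = 2 (multiplicity 6)


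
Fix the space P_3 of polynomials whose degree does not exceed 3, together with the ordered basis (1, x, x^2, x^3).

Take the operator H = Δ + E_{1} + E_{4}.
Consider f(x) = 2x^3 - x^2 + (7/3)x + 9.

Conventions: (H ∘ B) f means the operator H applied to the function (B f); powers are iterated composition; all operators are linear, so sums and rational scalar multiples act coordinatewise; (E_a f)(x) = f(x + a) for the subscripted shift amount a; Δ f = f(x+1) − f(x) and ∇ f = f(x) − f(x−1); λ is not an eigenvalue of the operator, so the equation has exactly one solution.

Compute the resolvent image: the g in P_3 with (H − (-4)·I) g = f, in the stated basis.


the image equals g(x) = (1/3)x^3 - (7/6)x^2 - (5/18)x + 29/18

write g with unknown coordinates in the stated basis and equate coefficients in (H − (-4)·I) g = f
solving from the highest basis element down gives g = (1/3)x^3 - (7/6)x^2 - (5/18)x + 29/18
check: H g = (2/3)x^3 + (11/3)x^2 + (31/9)x + 23/9
so H g − (-4)·g = 2x^3 - x^2 + (7/3)x + 9 = f ✓


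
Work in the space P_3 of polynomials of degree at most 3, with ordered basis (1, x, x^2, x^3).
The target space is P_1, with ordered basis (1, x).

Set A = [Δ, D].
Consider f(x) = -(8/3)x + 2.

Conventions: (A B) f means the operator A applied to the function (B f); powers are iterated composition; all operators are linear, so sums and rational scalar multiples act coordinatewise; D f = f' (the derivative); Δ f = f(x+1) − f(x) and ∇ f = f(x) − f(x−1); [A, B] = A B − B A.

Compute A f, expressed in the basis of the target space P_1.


g(x) = 0

D f = -8/3
Δ D f = 0
Δ f = -8/3
D Δ f = 0
[Δ, D] f = 0


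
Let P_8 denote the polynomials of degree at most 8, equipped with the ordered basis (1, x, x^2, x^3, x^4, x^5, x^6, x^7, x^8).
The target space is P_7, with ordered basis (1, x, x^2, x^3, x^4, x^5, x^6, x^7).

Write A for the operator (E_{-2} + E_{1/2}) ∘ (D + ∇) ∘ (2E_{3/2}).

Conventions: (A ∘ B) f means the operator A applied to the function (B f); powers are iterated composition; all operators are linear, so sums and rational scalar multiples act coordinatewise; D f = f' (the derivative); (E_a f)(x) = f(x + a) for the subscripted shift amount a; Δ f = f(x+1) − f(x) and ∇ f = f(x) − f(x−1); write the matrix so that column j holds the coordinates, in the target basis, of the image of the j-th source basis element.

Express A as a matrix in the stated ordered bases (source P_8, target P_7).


the matrix is [[0, 8, 8, 46, 83, 951/4, 3895/8, 9475/8, 20053/8]; [0, 0, 16, 24, 184, 415, 2853/2, 27265/8, 9475]; [0, 0, 0, 24, 48, 460, 1245, 19971/4, 27265/2]; [0, 0, 0, 0, 32, 80, 920, 2905, 13314]; [0, 0, 0, 0, 0, 40, 120, 1610, 5810]; [0, 0, 0, 0, 0, 0, 48, 168, 2576]; [0, 0, 0, 0, 0, 0, 0, 56, 224]; [0, 0, 0, 0, 0, 0, 0, 0, 64]] (rows listed top to bottom)

image of 1: 0
image of x: 8
image of x^2: 16x + 8
image of x^3: 24x^2 + 24x + 46
image of x^4: 32x^3 + 48x^2 + 184x + 83
image of x^5: 40x^4 + 80x^3 + 460x^2 + 415x + 951/4
image of x^6: 48x^5 + 120x^4 + 920x^3 + 1245x^2 + (2853/2)x + 3895/8
image of x^7: 56x^6 + 168x^5 + 1610x^4 + 2905x^3 + (19971/4)x^2 + (27265/8)x + 9475/8
image of x^8: 64x^7 + 224x^6 + 2576x^5 + 5810x^4 + 13314x^3 + (27265/2)x^2 + 9475x + 20053/8
each image's coordinates form column j of the matrix


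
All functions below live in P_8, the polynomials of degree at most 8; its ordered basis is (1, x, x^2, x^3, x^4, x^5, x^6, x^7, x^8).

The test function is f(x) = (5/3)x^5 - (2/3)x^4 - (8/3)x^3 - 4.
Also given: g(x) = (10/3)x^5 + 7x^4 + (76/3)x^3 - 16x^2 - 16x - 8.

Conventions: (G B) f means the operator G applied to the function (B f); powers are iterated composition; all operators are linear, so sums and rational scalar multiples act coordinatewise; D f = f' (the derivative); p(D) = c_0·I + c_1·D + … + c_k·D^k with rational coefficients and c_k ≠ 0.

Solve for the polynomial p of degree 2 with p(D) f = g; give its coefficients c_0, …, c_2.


p(D) = 2·I + D + D^2, i.e. c_0 = 2, c_1 = 1, c_2 = 1

D^0 f = (5/3)x^5 - (2/3)x^4 - (8/3)x^3 - 4
D^1 f = (25/3)x^4 - (8/3)x^3 - 8x^2
D^2 f = (100/3)x^3 - 8x^2 - 16x
matching coefficients of g against c_0 f + c_1 Df + … from the top degree down determines the c_i
solution: c_0 = 2, c_1 = 1, c_2 = 1
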